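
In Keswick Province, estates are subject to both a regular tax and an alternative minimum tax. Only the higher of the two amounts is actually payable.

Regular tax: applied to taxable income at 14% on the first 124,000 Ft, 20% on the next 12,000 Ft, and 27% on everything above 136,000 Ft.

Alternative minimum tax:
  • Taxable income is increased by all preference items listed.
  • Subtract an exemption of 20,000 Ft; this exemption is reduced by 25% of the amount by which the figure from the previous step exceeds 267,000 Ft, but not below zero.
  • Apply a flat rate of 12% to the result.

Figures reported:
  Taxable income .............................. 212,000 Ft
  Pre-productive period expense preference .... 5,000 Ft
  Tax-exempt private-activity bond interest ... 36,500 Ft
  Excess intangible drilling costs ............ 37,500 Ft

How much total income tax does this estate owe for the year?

40,280 Ft

Regular tax:
  124,000 Ft × 14% = 17,360 Ft
  12,000 Ft × 20% = 2,400 Ft
  76,000 Ft × 27% = 20,520 Ft
  → 40,280 Ft

Alternative minimum tax:
  Adjusted income: 212,000 Ft + 5,000 Ft + 36,500 Ft + 37,500 Ft = 291,000 Ft
  Exemption: 20,000 Ft − 25% × (291,000 Ft − 267,000 Ft) = 20,000 Ft − 6,000 Ft = 14,000 Ft
  Base: 291,000 Ft − 14,000 Ft = 277,000 Ft
  277,000 Ft × 12% = 33,240 Ft

40,280 Ft > 33,240 Ft, so the regular tax governs.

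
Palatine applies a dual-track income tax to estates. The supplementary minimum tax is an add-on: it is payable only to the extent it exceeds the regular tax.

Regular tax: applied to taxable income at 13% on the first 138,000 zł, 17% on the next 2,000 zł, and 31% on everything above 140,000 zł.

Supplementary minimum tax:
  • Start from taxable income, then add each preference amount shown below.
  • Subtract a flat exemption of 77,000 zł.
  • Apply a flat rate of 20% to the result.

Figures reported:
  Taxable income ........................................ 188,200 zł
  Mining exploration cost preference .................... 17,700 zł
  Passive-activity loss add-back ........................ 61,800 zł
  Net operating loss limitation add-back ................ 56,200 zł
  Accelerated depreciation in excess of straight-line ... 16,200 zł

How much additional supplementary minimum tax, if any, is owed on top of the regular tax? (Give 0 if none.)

19,398 zł

Regular tax:
  138,000 zł × 13% = 17,940 zł
  2,000 zł × 17% = 340 zł
  48,200 zł × 31% = 14,942 zł
  → 33,222 zł

Supplementary minimum tax:
  Adjusted income: 188,200 zł + 17,700 zł + 61,800 zł + 56,200 zł + 16,200 zł = 340,100 zł
  Less exemption 77,000 zł → base 263,100 zł
  263,100 zł × 20% = 52,620 zł

Excess of supplementary minimum tax over regular tax: 52,620 zł − 33,222 zł = 19,398 zł.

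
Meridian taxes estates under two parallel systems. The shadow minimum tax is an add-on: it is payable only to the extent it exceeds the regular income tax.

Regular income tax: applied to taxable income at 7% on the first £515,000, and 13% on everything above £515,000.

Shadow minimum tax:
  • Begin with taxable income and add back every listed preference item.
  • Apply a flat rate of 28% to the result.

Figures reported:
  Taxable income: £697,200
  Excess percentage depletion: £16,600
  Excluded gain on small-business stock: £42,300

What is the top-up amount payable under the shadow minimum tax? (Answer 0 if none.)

£151,972

Shadow minimum tax:
  Adjusted income: £697,200 + £16,600 + £42,300 = £756,100
  £756,100 × 28% = £211,708

Regular income tax:
  £515,000 × 7% = £36,050
  £182,200 × 13% = £23,686
  → £59,736

Excess of shadow minimum tax over regular income tax: £211,708 − £59,736 = £151,972.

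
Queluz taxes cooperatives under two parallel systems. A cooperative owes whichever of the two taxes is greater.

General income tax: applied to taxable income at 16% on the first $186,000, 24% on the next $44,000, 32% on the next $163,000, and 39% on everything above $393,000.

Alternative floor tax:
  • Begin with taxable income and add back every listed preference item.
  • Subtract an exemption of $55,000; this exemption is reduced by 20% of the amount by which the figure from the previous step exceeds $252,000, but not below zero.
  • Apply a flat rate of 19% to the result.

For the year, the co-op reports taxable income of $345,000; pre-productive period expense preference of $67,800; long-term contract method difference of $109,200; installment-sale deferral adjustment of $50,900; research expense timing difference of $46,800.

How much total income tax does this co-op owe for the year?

Alternative floor tax:
  Adjusted income: $345,000 + $67,800 + $109,200 + $50,900 + $46,800 = $619,700
  Exemption: 20% × ($619,700 − $252,000) = $73,540 ≥ $55,000, so the exemption is fully phased out
  Base: $619,700 − $0 = $619,700
  $619,700 × 19% = $117,743

General income tax:
  $186,000 × 16% = $29,760
  $44,000 × 24% = $10,560
  $115,000 × 32% = $36,800
  → $77,120

$117,743 > $77,120, so the alternative floor tax is the binding amount.

$117,743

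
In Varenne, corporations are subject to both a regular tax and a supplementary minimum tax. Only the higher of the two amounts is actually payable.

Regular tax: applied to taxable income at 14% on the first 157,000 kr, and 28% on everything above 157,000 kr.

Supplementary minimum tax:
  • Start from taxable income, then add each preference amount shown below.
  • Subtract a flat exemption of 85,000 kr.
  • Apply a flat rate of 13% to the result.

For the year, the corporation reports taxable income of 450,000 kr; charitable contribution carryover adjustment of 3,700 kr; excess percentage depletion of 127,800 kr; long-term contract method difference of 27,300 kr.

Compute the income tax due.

Supplementary minimum tax:
  Adjusted income: 450,000 kr + 3,700 kr + 127,800 kr + 27,300 kr = 608,800 kr
  Less exemption 85,000 kr → base 523,800 kr
  523,800 kr × 13% = 68,094 kr

Regular tax:
  157,000 kr × 14% = 21,980 kr
  293,000 kr × 28% = 82,040 kr
  → 104,020 kr

104,020 kr > 68,094 kr, so the regular tax governs.

104,020 kr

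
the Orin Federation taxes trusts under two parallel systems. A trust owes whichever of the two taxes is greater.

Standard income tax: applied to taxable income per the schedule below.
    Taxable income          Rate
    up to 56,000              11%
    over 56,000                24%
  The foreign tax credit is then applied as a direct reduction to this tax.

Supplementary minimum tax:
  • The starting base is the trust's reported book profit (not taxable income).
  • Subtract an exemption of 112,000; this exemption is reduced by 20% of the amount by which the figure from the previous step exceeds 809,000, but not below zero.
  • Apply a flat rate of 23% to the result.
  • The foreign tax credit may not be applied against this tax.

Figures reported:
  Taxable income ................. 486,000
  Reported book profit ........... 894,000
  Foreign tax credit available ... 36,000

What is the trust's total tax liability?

Supplementary minimum tax:
  Base (reported book profit): 894,000
  Exemption: 112,000 − 20% × (894,000 − 809,000) = 112,000 − 17,000 = 95,000
  Base: 894,000 − 95,000 = 799,000
  799,000 × 23% = 183,770

Standard income tax:
  56,000 × 11% = 6,160
  430,000 × 24% = 103,200
  → 109,360
  Less foreign tax credit 36,000 → 73,360

183,770 > 73,360, so the supplementary minimum tax is the binding amount.

183,770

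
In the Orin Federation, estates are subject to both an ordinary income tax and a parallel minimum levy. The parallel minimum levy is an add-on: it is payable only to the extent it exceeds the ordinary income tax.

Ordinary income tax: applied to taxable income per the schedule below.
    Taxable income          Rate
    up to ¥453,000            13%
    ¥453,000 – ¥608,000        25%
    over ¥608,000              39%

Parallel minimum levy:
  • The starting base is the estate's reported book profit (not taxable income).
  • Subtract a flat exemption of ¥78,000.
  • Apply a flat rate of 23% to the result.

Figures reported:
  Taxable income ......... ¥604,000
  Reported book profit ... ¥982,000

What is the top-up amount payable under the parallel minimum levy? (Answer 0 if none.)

¥111,280

Ordinary income tax:
  ¥453,000 × 13% = ¥58,890
  ¥151,000 × 25% = ¥37,750
  → ¥96,640

Parallel minimum levy:
  Base (reported book profit): ¥982,000
  Less exemption ¥78,000 → base ¥904,000
  ¥904,000 × 23% = ¥207,920

Excess of parallel minimum levy over ordinary income tax: ¥207,920 − ¥96,640 = ¥111,280.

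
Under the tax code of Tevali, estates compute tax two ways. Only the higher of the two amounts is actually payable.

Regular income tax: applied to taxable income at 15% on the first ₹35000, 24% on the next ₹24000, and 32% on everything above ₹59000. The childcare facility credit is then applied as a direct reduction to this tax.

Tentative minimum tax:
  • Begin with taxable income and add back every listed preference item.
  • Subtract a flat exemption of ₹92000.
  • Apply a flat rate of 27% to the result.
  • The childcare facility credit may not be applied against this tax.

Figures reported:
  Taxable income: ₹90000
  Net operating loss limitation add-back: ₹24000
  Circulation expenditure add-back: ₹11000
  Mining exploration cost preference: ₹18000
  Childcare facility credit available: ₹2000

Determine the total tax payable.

₹18930

Regular income tax:
  ₹35000 × 15% = ₹5250
  ₹24000 × 24% = ₹5760
  ₹31000 × 32% = ₹9920
  → ₹20930
  Less childcare facility credit ₹2000 → ₹18930

Tentative minimum tax:
  Adjusted income: ₹90000 + ₹24000 + ₹11000 + ₹18000 = ₹143000
  Less exemption ₹92000 → base ₹51000
  ₹51000 × 27% = ₹13770

₹18930 > ₹13770, so the regular income tax governs.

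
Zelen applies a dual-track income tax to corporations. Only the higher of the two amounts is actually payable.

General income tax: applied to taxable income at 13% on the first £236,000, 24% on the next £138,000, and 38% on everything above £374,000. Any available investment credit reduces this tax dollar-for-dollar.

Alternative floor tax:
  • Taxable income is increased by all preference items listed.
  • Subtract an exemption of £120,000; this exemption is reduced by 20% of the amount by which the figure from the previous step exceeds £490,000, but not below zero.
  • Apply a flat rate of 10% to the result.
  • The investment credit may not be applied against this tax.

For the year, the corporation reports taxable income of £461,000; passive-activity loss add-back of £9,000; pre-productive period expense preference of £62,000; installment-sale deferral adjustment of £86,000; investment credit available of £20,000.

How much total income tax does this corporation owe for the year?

Alternative floor tax:
  Adjusted income: £461,000 + £9,000 + £62,000 + £86,000 = £618,000
  Exemption: £120,000 − 20% × (£618,000 − £490,000) = £120,000 − £25,600 = £94,400
  Base: £618,000 − £94,400 = £523,600
  £523,600 × 10% = £52,360

General income tax:
  £236,000 × 13% = £30,680
  £138,000 × 24% = £33,120
  £87,000 × 38% = £33,060
  → £96,860
  Less investment credit £20,000 → £76,860

£76,860 > £52,360, so the general income tax governs.

£76,860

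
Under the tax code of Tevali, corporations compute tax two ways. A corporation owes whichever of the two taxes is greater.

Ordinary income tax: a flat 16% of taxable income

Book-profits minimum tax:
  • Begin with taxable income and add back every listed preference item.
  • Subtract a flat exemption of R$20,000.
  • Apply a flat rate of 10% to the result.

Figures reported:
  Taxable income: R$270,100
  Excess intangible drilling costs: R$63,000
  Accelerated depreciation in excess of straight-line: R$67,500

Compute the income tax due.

R$43,216

Book-profits minimum tax:
  Adjusted income: R$270,100 + R$63,000 + R$67,500 = R$400,600
  Less exemption R$20,000 → base R$380,600
  R$380,600 × 10% = R$38,060

Ordinary income tax:
  R$270,100 × 16% = R$43,216

R$43,216 > R$38,060, so the ordinary income tax governs.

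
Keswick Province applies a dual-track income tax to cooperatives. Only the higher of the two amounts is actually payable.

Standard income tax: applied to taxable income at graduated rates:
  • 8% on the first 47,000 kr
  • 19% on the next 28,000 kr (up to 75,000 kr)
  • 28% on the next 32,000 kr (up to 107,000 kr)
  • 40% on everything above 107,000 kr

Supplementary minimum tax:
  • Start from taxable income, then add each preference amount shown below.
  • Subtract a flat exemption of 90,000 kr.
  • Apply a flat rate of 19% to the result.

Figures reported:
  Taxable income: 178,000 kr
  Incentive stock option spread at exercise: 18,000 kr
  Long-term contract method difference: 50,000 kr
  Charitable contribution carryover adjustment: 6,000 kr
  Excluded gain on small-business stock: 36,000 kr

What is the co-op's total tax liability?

Standard income tax:
  47,000 kr × 8% = 3,760 kr
  28,000 kr × 19% = 5,320 kr
  32,000 kr × 28% = 8,960 kr
  71,000 kr × 40% = 28,400 kr
  → 46,440 kr

Supplementary minimum tax:
  Adjusted income: 178,000 kr + 18,000 kr + 50,000 kr + 6,000 kr + 36,000 kr = 288,000 kr
  Less exemption 90,000 kr → base 198,000 kr
  198,000 kr × 19% = 37,620 kr

46,440 kr > 37,620 kr, so the standard income tax governs.

46,440 kr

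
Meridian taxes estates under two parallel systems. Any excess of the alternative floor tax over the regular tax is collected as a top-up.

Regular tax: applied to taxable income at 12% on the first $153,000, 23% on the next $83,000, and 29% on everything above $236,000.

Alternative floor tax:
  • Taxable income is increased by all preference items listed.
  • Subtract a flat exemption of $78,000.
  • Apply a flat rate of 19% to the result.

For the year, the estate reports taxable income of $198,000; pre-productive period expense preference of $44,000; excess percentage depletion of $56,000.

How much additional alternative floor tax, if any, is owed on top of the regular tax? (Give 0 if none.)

Regular tax:
  $153,000 × 12% = $18,360
  $45,000 × 23% = $10,350
  → $28,710

Alternative floor tax:
  Adjusted income: $198,000 + $44,000 + $56,000 = $298,000
  Less exemption $78,000 → base $220,000
  $220,000 × 19% = $41,800

Excess of alternative floor tax over regular tax: $41,800 − $28,710 = $13,090.

$13,090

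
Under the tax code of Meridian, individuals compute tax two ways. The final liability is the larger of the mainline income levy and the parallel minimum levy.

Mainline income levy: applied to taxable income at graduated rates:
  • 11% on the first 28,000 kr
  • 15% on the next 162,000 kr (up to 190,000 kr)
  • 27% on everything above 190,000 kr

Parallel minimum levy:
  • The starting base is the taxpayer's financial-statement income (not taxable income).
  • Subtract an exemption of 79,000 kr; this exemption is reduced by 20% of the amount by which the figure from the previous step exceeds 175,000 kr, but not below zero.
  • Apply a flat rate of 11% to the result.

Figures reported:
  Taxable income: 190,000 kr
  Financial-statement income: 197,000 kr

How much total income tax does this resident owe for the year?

Parallel minimum levy:
  Base (financial-statement income): 197,000 kr
  Exemption: 79,000 kr − 20% × (197,000 kr − 175,000 kr) = 79,000 kr − 4,400 kr = 74,600 kr
  Base: 197,000 kr − 74,600 kr = 122,400 kr
  122,400 kr × 11% = 13,464 kr

Mainline income levy:
  28,000 kr × 11% = 3,080 kr
  162,000 kr × 15% = 24,300 kr
  → 27,380 kr

27,380 kr > 13,464 kr, so the mainline income levy governs.

27,380 kr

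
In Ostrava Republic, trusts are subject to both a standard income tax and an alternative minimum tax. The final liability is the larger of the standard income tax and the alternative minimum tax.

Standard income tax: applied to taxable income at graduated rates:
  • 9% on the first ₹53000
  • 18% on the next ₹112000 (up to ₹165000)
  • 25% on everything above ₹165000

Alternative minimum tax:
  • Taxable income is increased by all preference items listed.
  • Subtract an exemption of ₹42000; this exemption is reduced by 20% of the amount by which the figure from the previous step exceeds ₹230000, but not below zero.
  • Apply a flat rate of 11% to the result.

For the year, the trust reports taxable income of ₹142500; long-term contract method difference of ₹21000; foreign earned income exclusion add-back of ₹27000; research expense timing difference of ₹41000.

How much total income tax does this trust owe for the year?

₹20880

Standard income tax:
  ₹53000 × 9% = ₹4770
  ₹89500 × 18% = ₹16110
  → ₹20880

Alternative minimum tax:
  Adjusted income: ₹142500 + ₹21000 + ₹27000 + ₹41000 = ₹231500
  Exemption: ₹42000 − 20% × (₹231500 − ₹230000) = ₹42000 − ₹300 = ₹41700
  Base: ₹231500 − ₹41700 = ₹189800
  ₹189800 × 11% = ₹20878

₹20880 > ₹20878, so the standard income tax governs.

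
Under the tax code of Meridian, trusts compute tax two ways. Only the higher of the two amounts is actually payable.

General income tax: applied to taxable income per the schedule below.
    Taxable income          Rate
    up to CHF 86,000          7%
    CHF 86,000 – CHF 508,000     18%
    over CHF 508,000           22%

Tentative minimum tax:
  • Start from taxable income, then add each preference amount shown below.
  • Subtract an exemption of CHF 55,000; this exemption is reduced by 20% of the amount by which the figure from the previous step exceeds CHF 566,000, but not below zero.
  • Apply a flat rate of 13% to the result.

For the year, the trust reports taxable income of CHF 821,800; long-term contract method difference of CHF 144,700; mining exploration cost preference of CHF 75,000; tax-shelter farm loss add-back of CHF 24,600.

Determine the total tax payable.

CHF 151,016

General income tax:
  CHF 86,000 × 7% = CHF 6,020
  CHF 422,000 × 18% = CHF 75,960
  CHF 313,800 × 22% = CHF 69,036
  → CHF 151,016

Tentative minimum tax:
  Adjusted income: CHF 821,800 + CHF 144,700 + CHF 75,000 + CHF 24,600 = CHF 1,066,100
  Exemption: 20% × (CHF 1,066,100 − CHF 566,000) = CHF 100,020 ≥ CHF 55,000, so the exemption is fully phased out
  Base: CHF 1,066,100 − CHF 0 = CHF 1,066,100
  CHF 1,066,100 × 13% = CHF 138,593

CHF 151,016 > CHF 138,593, so the general income tax governs.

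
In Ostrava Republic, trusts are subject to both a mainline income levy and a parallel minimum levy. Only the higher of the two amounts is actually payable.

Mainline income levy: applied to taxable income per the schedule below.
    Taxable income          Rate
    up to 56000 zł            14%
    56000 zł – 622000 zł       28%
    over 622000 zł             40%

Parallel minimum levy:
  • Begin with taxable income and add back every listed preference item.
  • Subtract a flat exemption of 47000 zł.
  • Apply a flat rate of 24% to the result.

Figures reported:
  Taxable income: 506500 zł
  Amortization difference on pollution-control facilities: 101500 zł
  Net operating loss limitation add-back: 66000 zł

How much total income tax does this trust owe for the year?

150480 zł

Mainline income levy:
  56000 zł × 14% = 7840 zł
  450500 zł × 28% = 126140 zł
  → 133980 zł

Parallel minimum levy:
  Adjusted income: 506500 zł + 101500 zł + 66000 zł = 674000 zł
  Less exemption 47000 zł → base 627000 zł
  627000 zł × 24% = 150480 zł

150480 zł > 133980 zł, so the parallel minimum levy is the binding amount.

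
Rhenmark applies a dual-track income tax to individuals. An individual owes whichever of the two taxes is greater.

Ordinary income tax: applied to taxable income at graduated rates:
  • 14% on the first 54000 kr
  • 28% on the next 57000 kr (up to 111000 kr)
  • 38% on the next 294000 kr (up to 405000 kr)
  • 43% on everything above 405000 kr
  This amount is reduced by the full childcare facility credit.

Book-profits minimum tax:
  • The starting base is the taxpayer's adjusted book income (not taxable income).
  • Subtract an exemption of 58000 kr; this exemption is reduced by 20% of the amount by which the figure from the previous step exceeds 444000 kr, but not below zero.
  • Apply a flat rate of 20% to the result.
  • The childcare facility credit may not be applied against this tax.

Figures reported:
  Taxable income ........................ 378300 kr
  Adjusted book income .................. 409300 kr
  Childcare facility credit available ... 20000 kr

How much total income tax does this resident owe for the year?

105094 kr

Book-profits minimum tax:
  Base (adjusted book income): 409300 kr
  Exemption: 409300 kr ≤ 444000 kr, so full 58000 kr applies
  Base: 409300 kr − 58000 kr = 351300 kr
  351300 kr × 20% = 70260 kr

Ordinary income tax:
  54000 kr × 14% = 7560 kr
  57000 kr × 28% = 15960 kr
  267300 kr × 38% = 101574 kr
  → 125094 kr
  Less childcare facility credit 20000 kr → 105094 kr

105094 kr > 70260 kr, so the ordinary income tax governs.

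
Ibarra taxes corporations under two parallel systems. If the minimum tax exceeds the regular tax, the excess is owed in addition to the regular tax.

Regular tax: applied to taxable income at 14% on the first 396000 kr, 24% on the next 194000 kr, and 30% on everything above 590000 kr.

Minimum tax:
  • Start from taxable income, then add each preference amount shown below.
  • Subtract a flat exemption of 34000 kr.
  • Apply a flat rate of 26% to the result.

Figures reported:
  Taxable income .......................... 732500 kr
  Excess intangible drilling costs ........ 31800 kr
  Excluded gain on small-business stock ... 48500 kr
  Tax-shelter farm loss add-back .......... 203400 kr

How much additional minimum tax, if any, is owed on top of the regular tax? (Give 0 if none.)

Minimum tax:
  Adjusted income: 732500 kr + 31800 kr + 48500 kr + 203400 kr = 1016200 kr
  Less exemption 34000 kr → base 982200 kr
  982200 kr × 26% = 255372 kr

Regular tax:
  396000 kr × 14% = 55440 kr
  194000 kr × 24% = 46560 kr
  142500 kr × 30% = 42750 kr
  → 144750 kr

Excess of minimum tax over regular tax: 255372 kr − 144750 kr = 110622 kr.

110622 kr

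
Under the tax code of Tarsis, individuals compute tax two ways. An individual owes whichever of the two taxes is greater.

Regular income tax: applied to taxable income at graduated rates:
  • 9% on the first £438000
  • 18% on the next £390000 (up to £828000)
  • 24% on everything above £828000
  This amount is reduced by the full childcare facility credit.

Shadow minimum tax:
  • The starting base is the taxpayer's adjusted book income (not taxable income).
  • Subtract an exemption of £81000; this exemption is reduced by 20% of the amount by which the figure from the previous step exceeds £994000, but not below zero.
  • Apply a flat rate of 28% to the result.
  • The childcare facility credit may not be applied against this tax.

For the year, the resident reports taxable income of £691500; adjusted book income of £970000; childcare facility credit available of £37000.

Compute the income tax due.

£248920

Shadow minimum tax:
  Base (adjusted book income): £970000
  Exemption: £970000 ≤ £994000, so full £81000 applies
  Base: £970000 − £81000 = £889000
  £889000 × 28% = £248920

Regular income tax:
  £438000 × 9% = £39420
  £253500 × 18% = £45630
  → £85050
  Less childcare facility credit £37000 → £48050

£248920 > £48050, so the shadow minimum tax is the binding amount.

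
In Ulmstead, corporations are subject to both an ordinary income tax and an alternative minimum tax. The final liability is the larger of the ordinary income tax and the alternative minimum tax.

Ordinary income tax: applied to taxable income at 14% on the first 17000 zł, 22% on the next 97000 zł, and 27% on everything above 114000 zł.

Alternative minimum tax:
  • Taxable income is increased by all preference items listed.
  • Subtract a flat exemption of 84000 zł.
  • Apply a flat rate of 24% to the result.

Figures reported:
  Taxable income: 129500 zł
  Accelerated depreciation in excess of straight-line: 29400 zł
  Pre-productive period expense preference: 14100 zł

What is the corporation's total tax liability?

Ordinary income tax:
  17000 zł × 14% = 2380 zł
  97000 zł × 22% = 21340 zł
  15500 zł × 27% = 4185 zł
  → 27905 zł

Alternative minimum tax:
  Adjusted income: 129500 zł + 29400 zł + 14100 zł = 173000 zł
  Less exemption 84000 zł → base 89000 zł
  89000 zł × 24% = 21360 zł

27905 zł > 21360 zł, so the ordinary income tax governs.

27905 zł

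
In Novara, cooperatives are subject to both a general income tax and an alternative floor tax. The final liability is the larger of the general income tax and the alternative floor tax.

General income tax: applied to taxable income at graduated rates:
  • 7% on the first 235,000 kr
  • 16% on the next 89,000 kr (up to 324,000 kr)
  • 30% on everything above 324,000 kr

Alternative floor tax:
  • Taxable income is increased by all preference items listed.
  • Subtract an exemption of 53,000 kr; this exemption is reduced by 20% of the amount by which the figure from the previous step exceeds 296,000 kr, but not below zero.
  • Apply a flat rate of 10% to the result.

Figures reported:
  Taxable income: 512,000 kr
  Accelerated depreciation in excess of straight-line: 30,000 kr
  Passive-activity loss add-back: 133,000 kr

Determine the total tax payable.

General income tax:
  235,000 kr × 7% = 16,450 kr
  89,000 kr × 16% = 14,240 kr
  188,000 kr × 30% = 56,400 kr
  → 87,090 kr

Alternative floor tax:
  Adjusted income: 512,000 kr + 30,000 kr + 133,000 kr = 675,000 kr
  Exemption: 20% × (675,000 kr − 296,000 kr) = 75,800 kr ≥ 53,000 kr, so the exemption is fully phased out
  Base: 675,000 kr − 0 kr = 675,000 kr
  675,000 kr × 10% = 67,500 kr

87,090 kr > 67,500 kr, so the general income tax governs.

87,090 kr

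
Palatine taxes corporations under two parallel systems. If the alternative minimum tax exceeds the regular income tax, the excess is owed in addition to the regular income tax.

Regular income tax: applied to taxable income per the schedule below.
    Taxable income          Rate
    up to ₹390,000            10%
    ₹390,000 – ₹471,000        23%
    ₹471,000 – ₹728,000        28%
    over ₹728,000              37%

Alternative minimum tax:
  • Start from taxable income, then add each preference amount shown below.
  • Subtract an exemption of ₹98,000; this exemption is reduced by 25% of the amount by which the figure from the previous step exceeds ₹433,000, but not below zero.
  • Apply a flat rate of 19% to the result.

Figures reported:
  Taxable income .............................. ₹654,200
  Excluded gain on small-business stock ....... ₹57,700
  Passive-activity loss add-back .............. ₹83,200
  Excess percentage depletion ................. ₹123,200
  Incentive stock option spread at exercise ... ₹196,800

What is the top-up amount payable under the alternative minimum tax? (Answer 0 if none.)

Alternative minimum tax:
  Adjusted income: ₹654,200 + ₹57,700 + ₹83,200 + ₹123,200 + ₹196,800 = ₹1,115,100
  Exemption: 25% × (₹1,115,100 − ₹433,000) = ₹170,525 ≥ ₹98,000, so the exemption is fully phased out
  Base: ₹1,115,100 − ₹0 = ₹1,115,100
  ₹1,115,100 × 19% = ₹211,869

Regular income tax:
  ₹390,000 × 10% = ₹39,000
  ₹81,000 × 23% = ₹18,630
  ₹183,200 × 28% = ₹51,296
  → ₹108,926

Excess of alternative minimum tax over regular income tax: ₹211,869 − ₹108,926 = ₹102,943.

₹102,943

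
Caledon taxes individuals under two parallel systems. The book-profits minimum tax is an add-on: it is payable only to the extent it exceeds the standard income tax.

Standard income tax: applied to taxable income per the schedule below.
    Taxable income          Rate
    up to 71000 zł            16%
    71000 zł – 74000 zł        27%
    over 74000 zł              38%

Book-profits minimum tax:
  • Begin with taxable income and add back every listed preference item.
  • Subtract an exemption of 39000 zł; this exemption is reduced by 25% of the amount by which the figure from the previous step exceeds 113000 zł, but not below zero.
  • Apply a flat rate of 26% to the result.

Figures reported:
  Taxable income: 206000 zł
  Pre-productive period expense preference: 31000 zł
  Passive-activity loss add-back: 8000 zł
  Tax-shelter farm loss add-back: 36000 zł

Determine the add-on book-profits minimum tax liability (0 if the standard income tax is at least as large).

Book-profits minimum tax:
  Adjusted income: 206000 zł + 31000 zł + 8000 zł + 36000 zł = 281000 zł
  Exemption: 25% × (281000 zł − 113000 zł) = 42000 zł ≥ 39000 zł, so the exemption is fully phased out
  Base: 281000 zł − 0 zł = 281000 zł
  281000 zł × 26% = 73060 zł

Standard income tax:
  71000 zł × 16% = 11360 zł
  3000 zł × 27% = 810 zł
  132000 zł × 38% = 50160 zł
  → 62330 zł

Excess of book-profits minimum tax over standard income tax: 73060 zł − 62330 zł = 10730 zł.

10730 zł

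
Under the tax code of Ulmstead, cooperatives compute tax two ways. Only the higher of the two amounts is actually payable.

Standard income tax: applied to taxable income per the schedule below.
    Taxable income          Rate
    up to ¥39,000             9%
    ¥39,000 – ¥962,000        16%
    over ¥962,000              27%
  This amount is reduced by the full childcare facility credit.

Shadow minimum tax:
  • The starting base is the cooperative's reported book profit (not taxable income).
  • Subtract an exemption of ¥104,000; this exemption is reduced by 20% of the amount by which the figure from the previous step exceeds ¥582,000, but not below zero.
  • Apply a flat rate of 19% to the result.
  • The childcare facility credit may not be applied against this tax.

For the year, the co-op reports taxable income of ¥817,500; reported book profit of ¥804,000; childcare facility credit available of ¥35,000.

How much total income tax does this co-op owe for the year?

Shadow minimum tax:
  Base (reported book profit): ¥804,000
  Exemption: ¥104,000 − 20% × (¥804,000 − ¥582,000) = ¥104,000 − ¥44,400 = ¥59,600
  Base: ¥804,000 − ¥59,600 = ¥744,400
  ¥744,400 × 19% = ¥141,436

Standard income tax:
  ¥39,000 × 9% = ¥3,510
  ¥778,500 × 16% = ¥124,560
  → ¥128,070
  Less childcare facility credit ¥35,000 → ¥93,070

¥141,436 > ¥93,070, so the shadow minimum tax is the binding amount.

¥141,436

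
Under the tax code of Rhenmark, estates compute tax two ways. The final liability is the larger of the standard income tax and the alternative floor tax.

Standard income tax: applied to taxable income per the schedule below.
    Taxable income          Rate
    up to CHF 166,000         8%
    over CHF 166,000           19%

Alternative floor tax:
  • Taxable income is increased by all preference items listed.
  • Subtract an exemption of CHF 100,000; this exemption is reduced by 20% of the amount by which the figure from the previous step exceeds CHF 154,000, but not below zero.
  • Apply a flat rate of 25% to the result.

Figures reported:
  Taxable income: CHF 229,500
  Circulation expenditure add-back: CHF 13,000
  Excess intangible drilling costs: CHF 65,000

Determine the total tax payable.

Standard income tax:
  CHF 166,000 × 8% = CHF 13,280
  CHF 63,500 × 19% = CHF 12,065
  → CHF 25,345

Alternative floor tax:
  Adjusted income: CHF 229,500 + CHF 13,000 + CHF 65,000 = CHF 307,500
  Exemption: CHF 100,000 − 20% × (CHF 307,500 − CHF 154,000) = CHF 100,000 − CHF 30,700 = CHF 69,300
  Base: CHF 307,500 − CHF 69,300 = CHF 238,200
  CHF 238,200 × 25% = CHF 59,550

CHF 59,550 > CHF 25,345, so the alternative floor tax is the binding amount.

CHF 59,550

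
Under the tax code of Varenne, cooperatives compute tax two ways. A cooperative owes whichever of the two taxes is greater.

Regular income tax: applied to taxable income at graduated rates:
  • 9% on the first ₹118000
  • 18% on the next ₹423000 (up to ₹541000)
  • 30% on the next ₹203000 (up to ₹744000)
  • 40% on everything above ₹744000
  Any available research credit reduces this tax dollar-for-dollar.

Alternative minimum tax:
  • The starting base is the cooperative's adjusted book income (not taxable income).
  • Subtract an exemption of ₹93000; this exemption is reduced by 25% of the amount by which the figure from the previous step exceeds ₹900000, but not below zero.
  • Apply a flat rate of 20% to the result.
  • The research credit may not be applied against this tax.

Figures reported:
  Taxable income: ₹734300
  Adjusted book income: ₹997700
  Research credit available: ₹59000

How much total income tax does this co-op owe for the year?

Regular income tax:
  ₹118000 × 9% = ₹10620
  ₹423000 × 18% = ₹76140
  ₹193300 × 30% = ₹57990
  → ₹144750
  Less research credit ₹59000 → ₹85750

Alternative minimum tax:
  Base (adjusted book income): ₹997700
  Exemption: ₹93000 − 25% × (₹997700 − ₹900000) = ₹93000 − ₹24425 = ₹68575
  Base: ₹997700 − ₹68575 = ₹929125
  ₹929125 × 20% = ₹185825

₹185825 > ₹85750, so the alternative minimum tax is the binding amount.

₹185825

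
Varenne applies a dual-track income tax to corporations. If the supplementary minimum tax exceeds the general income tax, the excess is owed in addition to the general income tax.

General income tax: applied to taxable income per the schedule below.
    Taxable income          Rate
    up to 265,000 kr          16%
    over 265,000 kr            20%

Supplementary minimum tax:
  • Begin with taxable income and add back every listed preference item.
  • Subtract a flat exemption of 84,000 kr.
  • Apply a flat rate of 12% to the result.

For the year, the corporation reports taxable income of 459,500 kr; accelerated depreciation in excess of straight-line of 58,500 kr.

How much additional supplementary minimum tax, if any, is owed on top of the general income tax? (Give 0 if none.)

0 kr

General income tax:
  265,000 kr × 16% = 42,400 kr
  194,500 kr × 20% = 38,900 kr
  → 81,300 kr

Supplementary minimum tax:
  Adjusted income: 459,500 kr + 58,500 kr = 518,000 kr
  Less exemption 84,000 kr → base 434,000 kr
  434,000 kr × 12% = 52,080 kr

52,080 kr ≤ 81,300 kr, so no add-on is due.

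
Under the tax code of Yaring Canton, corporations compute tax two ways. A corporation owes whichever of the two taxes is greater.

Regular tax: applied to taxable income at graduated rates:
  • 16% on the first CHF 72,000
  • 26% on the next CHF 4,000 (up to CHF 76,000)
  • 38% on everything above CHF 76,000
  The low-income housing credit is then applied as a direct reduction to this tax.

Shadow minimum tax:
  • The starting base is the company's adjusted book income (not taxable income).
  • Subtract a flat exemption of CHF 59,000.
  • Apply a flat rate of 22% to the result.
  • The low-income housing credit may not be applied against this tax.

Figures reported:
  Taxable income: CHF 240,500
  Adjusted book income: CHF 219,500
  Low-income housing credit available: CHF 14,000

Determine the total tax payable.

Regular tax:
  CHF 72,000 × 16% = CHF 11,520
  CHF 4,000 × 26% = CHF 1,040
  CHF 164,500 × 38% = CHF 62,510
  → CHF 75,070
  Less low-income housing credit CHF 14,000 → CHF 61,070

Shadow minimum tax:
  Base (adjusted book income): CHF 219,500
  Less exemption CHF 59,000 → base CHF 160,500
  CHF 160,500 × 22% = CHF 35,310

CHF 61,070 > CHF 35,310, so the regular tax governs.

CHF 61,070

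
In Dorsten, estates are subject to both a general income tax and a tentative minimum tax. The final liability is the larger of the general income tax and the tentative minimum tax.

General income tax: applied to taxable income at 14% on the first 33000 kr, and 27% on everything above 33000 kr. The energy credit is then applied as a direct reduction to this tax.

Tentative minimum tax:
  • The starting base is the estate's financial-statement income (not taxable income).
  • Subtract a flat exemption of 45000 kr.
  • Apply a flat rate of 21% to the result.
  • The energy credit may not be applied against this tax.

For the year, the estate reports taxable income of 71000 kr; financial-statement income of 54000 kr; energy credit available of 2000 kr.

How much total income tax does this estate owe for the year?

Tentative minimum tax:
  Base (financial-statement income): 54000 kr
  Less exemption 45000 kr → base 9000 kr
  9000 kr × 21% = 1890 kr

General income tax:
  33000 kr × 14% = 4620 kr
  38000 kr × 27% = 10260 kr
  → 14880 kr
  Less energy credit 2000 kr → 12880 kr

12880 kr > 1890 kr, so the general income tax governs.

12880 kr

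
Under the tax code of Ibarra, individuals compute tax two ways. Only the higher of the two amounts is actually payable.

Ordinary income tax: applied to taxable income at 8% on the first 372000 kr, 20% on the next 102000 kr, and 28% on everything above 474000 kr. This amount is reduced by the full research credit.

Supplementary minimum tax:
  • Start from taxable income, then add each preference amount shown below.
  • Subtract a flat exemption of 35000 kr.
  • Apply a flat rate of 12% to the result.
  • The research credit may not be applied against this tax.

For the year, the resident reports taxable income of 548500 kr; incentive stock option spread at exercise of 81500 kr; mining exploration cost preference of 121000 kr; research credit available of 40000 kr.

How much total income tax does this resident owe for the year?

85920 kr

Ordinary income tax:
  372000 kr × 8% = 29760 kr
  102000 kr × 20% = 20400 kr
  74500 kr × 28% = 20860 kr
  → 71020 kr
  Less research credit 40000 kr → 31020 kr

Supplementary minimum tax:
  Adjusted income: 548500 kr + 81500 kr + 121000 kr = 751000 kr
  Less exemption 35000 kr → base 716000 kr
  716000 kr × 12% = 85920 kr

85920 kr > 31020 kr, so the supplementary minimum tax is the binding amount.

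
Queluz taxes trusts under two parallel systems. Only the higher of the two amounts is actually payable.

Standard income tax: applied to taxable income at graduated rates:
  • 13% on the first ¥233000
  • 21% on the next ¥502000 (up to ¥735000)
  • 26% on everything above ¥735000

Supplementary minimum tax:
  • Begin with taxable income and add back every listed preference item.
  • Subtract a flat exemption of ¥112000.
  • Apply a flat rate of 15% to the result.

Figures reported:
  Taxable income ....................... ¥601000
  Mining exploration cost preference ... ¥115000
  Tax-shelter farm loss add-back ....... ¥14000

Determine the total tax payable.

Supplementary minimum tax:
  Adjusted income: ¥601000 + ¥115000 + ¥14000 = ¥730000
  Less exemption ¥112000 → base ¥618000
  ¥618000 × 15% = ¥92700

Standard income tax:
  ¥233000 × 13% = ¥30290
  ¥368000 × 21% = ¥77280
  → ¥107570

¥107570 > ¥92700, so the standard income tax governs.

¥107570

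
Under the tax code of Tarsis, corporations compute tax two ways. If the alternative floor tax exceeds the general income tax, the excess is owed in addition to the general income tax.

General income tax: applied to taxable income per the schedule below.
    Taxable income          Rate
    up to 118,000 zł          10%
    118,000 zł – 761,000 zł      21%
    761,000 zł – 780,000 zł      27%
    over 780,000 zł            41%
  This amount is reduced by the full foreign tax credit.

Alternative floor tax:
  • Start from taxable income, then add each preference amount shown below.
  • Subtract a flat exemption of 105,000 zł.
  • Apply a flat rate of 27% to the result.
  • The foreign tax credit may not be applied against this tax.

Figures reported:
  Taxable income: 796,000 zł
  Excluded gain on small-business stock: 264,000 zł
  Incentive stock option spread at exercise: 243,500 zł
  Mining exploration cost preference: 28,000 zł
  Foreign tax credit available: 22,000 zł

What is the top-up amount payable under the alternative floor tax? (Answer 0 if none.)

194,635 zł

General income tax:
  118,000 zł × 10% = 11,800 zł
  643,000 zł × 21% = 135,030 zł
  19,000 zł × 27% = 5,130 zł
  16,000 zł × 41% = 6,560 zł
  → 158,520 zł
  Less foreign tax credit 22,000 zł → 136,520 zł

Alternative floor tax:
  Adjusted income: 796,000 zł + 264,000 zł + 243,500 zł + 28,000 zł = 1,331,500 zł
  Less exemption 105,000 zł → base 1,226,500 zł
  1,226,500 zł × 27% = 331,155 zł

Excess of alternative floor tax over general income tax: 331,155 zł − 136,520 zł = 194,635 zł.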